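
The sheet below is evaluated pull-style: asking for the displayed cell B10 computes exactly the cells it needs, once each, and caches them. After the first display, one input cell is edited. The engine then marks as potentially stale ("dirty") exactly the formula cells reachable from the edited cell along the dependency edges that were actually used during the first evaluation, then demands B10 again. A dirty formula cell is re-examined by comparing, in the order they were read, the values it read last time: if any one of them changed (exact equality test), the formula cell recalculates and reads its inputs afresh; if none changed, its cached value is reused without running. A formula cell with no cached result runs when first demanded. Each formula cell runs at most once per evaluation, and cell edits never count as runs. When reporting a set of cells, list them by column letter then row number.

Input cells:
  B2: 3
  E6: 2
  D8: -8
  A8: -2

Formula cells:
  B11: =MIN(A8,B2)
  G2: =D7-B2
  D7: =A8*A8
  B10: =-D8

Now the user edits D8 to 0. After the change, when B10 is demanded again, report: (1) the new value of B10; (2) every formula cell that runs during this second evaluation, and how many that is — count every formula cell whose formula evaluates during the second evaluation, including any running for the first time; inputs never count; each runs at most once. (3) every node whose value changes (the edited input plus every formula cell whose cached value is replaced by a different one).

First demand of the output computes:
  B10 = -(-8) = 8

After the edit, cleaning proceeds:
  B10: a read changed (D8 -8->0) — executes, giving 0.

Demanding B10 again yields 0.
1 formula cells run: B10.
The nodes whose values change: B10, D8.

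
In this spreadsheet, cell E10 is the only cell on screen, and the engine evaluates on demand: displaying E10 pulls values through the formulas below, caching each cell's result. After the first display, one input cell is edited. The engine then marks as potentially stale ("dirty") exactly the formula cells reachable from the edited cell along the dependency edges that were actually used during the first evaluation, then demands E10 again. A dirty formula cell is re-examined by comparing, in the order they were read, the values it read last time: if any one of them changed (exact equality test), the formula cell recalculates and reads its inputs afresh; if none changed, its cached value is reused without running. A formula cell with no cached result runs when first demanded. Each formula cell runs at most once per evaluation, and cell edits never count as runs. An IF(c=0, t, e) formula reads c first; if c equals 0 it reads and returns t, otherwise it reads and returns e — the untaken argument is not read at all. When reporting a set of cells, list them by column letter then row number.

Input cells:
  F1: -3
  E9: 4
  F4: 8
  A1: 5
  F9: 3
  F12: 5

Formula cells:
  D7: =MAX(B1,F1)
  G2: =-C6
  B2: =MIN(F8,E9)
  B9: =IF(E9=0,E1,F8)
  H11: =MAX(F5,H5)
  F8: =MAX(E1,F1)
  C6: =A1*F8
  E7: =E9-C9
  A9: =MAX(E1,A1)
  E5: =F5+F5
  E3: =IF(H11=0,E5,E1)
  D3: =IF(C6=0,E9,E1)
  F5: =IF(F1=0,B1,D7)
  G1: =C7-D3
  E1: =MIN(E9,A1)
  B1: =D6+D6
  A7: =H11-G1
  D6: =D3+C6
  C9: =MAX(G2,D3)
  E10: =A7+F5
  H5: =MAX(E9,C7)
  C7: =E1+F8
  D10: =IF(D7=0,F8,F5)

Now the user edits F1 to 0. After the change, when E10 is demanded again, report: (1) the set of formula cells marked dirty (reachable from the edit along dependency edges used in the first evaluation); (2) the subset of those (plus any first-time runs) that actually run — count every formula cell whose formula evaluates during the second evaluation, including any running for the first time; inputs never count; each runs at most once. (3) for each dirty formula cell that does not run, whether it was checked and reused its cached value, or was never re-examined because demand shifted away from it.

Initial pass — values computed on the first demand:
  E1 = MIN(4, 5) = 4
  F8 = MAX(4, -3) = 4
  C6 = 5 * 4 = 20
  C7 = 4 + 4 = 8
  D3 = IF(C6=0: C6=20 -> else branch E1) = 4
  D6 = 4 + 20 = 24
  B1 = 24 + 24 = 48
  D7 = MAX(48, -3) = 48
  F5 = IF(F1=0: F1=-3 -> else branch D7) = 48
  G1 = 8 - 4 = 4
  H5 = MAX(4, 8) = 8
  H11 = MAX(48, 8) = 48
  A7 = 48 - 4 = 44
  E10 = 44 + 48 = 92

Second demand — change propagation:
  F8: re-runs because F1 -3->0; new result 4 (unchanged).
  C6: re-examined; everything it read last time is the same (A1 unchanged, F8 unchanged) — cache 20 kept, no run.
  C7: re-examined; everything it read last time is the same (E1 unchanged, F8 unchanged) — cache 8 kept, no run.
  D3: re-examined; everything it read last time is the same (C6 unchanged, E1 unchanged) — cache 4 kept, no run.
  D6: re-examined; everything it read last time is the same (D3 unchanged, C6 unchanged) — cache 24 kept, no run.
  B1: re-examined; everything it read last time is the same (D6 unchanged, D6 unchanged) — cache 48 kept, no run.
  D7: dirty yet unreached — the second evaluation never asks for it.
  F5: re-runs because F1 -3->0; new result 48 (unchanged).
  G1: re-examined; everything it read last time is the same (C7 unchanged, D3 unchanged) — cache 4 kept, no run.
  H5: re-examined; everything it read last time is the same (E9 unchanged, C7 unchanged) — cache 8 kept, no run.
  H11: re-examined; everything it read last time is the same (F5 unchanged, H5 unchanged) — cache 48 kept, no run.
  A7: re-examined; everything it read last time is the same (H11 unchanged, G1 unchanged) — cache 44 kept, no run.
  E10: re-examined; everything it read last time is the same (A7 unchanged, F5 unchanged) — cache 92 kept, no run.

The important point: the flipped condition redirects demand; D7 is left stale, never re-checked.

Dirty set: A7, B1, C6, C7, D3, D6, D7, E10, F5, F8, G1, H5, H11.
Run set: F5, F8 (2 run).
Re-examined without running (cache reused): A7, B1, C6, C7, D3, D6, E10, G1, H5, H11.
Left stale — demand moved off them: D7.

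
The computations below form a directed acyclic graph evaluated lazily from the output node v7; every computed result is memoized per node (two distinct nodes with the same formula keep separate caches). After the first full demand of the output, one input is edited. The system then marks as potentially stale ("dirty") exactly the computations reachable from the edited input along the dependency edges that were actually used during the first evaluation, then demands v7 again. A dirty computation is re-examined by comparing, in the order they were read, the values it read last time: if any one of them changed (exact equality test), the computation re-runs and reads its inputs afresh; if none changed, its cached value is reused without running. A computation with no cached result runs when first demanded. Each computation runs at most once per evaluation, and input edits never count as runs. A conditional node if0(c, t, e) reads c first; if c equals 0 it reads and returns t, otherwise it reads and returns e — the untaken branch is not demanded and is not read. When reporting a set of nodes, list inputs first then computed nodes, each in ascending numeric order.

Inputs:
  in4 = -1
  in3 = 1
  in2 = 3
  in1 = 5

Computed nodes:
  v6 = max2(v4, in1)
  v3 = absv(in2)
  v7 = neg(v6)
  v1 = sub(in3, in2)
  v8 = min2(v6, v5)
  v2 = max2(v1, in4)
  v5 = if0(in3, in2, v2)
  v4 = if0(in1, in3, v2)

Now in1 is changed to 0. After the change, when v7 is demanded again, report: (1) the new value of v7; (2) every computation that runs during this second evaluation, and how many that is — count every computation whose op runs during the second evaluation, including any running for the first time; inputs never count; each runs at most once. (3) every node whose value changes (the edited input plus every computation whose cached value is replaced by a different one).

First demand of the output computes:
  v1 = sub(1, 3) = -2
  v2 = max2(-2, -1) = -1
  v4 = if0(in1=5 -> else branch v2) = -1
  v6 = max2(-1, 5) = 5
  v7 = neg(5) = -5

After the edit, cleaning proceeds:
  v4: a read changed (in1 5->0) — executes, giving 1.
  v6: a read changed (v4 -1->1; in1 5->0) — executes, giving 1.
  v7: a read changed (v6 5->1) — executes, giving -1.

Demanding v7 again yields -1.
3 computations run: v4, v6, v7.
The nodes whose values change: in1, v4, v6, v7.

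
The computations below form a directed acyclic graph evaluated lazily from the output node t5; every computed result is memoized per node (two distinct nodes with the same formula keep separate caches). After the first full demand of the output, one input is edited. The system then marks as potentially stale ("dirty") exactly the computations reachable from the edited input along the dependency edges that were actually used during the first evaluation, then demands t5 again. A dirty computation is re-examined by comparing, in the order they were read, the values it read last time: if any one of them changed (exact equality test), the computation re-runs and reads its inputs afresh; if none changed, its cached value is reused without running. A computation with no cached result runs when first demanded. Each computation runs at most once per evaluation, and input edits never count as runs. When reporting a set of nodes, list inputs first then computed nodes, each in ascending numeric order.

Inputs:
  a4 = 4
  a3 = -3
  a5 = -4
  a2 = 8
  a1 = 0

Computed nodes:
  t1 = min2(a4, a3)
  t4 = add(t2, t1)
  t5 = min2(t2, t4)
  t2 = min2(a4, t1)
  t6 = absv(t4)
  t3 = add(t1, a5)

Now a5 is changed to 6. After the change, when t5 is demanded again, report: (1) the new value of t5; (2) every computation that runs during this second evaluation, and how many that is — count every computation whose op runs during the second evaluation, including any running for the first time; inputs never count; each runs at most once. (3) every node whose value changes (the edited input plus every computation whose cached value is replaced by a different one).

First demand of the output computes:
  t1 = min2(4, -3) = -3
  t2 = min2(4, -3) = -3
  t4 = add(-3, -3) = -6
  t5 = min2(-3, -6) = -6

After the edit, cleaning proceeds:
  a5 only reaches undemanded nodes; the second demand re-runs nothing.

Note the shortcut — a5 feeds only undemanded nodes, so no recomputation happens.

Demanding t5 again yields -6.
0 computations run: none.
The nodes whose values change: a5.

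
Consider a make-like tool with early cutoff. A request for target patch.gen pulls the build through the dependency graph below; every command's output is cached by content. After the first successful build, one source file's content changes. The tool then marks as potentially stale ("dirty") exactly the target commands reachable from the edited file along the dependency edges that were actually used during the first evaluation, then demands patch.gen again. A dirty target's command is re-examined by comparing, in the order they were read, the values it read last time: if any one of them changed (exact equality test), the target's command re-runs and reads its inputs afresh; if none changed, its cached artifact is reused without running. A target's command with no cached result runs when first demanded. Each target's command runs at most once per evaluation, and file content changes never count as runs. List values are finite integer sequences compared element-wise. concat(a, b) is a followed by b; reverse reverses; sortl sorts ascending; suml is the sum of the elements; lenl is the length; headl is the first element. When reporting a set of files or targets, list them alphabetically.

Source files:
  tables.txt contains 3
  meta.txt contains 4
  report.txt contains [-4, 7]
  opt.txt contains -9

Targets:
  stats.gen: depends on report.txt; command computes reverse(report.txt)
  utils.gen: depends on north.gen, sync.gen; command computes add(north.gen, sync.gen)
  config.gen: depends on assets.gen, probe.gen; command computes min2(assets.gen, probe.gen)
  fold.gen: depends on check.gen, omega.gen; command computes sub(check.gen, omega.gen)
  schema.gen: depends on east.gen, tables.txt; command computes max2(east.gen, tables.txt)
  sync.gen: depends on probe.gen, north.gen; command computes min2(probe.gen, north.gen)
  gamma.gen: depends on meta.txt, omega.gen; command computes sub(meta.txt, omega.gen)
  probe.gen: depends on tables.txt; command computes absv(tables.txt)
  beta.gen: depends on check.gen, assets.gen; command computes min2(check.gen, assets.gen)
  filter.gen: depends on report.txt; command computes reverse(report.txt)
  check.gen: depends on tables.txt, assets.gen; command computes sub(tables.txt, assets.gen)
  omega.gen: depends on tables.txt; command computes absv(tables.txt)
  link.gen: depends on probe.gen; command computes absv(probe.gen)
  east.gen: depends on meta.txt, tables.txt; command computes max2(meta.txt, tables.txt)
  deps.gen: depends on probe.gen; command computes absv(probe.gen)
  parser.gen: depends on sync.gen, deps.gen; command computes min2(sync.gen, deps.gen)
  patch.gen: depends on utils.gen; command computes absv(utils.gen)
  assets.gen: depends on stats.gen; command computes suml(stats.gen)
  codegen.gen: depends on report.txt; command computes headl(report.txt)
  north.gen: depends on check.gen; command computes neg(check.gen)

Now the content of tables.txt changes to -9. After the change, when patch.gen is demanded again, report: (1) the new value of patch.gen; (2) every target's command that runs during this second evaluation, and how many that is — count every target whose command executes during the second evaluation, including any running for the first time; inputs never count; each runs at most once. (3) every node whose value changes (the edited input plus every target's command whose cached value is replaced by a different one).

Demanding patch.gen again yields 21.
6 target commands run: check.gen, north.gen, patch.gen, probe.gen, sync.gen, utils.gen.
The nodes whose values change: check.gen, north.gen, patch.gen, probe.gen, sync.gen, tables.txt, utils.gen.

First demand of the output computes:
  probe.gen = absv(3) = 3
  stats.gen = reverse([-4, 7]) = [7, -4]
  assets.gen = suml([7, -4]) = 3
  check.gen = sub(3, 3) = 0
  north.gen = neg(0) = 0
  sync.gen = min2(3, 0) = 0
  utils.gen = add(0, 0) = 0
  patch.gen = absv(0) = 0

After the edit, cleaning proceeds:
  check.gen: a read changed (tables.txt 3->-9) — executes, giving -12.
  north.gen: a read changed (check.gen 0->-12) — executes, giving 12.
  probe.gen: a read changed (tables.txt 3->-9) — executes, giving 9.
  sync.gen: a read changed (probe.gen 3->9; north.gen 0->12) — executes, giving 9.
  utils.gen: a read changed (north.gen 0->12; sync.gen 0->9) — executes, giving 21.
  patch.gen: a read changed (utils.gen 0->21) — executes, giving 21.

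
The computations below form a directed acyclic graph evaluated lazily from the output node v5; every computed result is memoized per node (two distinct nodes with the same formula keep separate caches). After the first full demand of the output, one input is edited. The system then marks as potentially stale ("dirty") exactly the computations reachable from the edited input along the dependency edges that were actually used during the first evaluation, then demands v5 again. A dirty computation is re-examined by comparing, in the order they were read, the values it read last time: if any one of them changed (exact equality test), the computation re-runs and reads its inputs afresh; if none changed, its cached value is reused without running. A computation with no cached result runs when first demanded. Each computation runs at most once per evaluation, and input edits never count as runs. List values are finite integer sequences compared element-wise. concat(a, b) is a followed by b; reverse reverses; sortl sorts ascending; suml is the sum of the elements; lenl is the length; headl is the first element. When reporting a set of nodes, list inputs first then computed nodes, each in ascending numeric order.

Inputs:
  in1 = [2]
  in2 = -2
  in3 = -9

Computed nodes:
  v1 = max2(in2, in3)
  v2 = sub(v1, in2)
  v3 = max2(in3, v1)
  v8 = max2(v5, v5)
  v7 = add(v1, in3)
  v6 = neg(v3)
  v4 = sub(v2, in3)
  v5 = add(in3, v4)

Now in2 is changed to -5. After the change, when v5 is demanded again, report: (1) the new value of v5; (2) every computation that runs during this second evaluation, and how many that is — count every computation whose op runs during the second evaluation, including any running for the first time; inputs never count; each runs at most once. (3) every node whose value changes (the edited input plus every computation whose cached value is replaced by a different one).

Demanding v5 again yields 0.
2 computations run: v1, v2.
The nodes whose values change: in2, v1.
Note the absorption at v2: it re-runs yet its value is the same, leaving the output's value untouched.

First demand of the output computes:
  v1 = max2(-2, -9) = -2
  v2 = sub(-2, -2) = 0
  v4 = sub(0, -9) = 9
  v5 = add(-9, 9) = 0

After the edit, cleaning proceeds:
  v1: a read changed (in2 -2->-5) — executes, giving -5.
  v2: a read changed (v1 -2->-5; in2 -2->-5) — executes, giving 0 — identical to its old value.
  v4: dirty, but its reads are unchanged (v2 unchanged, in3 unchanged); cached 9 stands.
  v5: dirty, but its reads are unchanged (in3 unchanged, v4 unchanged); cached 0 stands.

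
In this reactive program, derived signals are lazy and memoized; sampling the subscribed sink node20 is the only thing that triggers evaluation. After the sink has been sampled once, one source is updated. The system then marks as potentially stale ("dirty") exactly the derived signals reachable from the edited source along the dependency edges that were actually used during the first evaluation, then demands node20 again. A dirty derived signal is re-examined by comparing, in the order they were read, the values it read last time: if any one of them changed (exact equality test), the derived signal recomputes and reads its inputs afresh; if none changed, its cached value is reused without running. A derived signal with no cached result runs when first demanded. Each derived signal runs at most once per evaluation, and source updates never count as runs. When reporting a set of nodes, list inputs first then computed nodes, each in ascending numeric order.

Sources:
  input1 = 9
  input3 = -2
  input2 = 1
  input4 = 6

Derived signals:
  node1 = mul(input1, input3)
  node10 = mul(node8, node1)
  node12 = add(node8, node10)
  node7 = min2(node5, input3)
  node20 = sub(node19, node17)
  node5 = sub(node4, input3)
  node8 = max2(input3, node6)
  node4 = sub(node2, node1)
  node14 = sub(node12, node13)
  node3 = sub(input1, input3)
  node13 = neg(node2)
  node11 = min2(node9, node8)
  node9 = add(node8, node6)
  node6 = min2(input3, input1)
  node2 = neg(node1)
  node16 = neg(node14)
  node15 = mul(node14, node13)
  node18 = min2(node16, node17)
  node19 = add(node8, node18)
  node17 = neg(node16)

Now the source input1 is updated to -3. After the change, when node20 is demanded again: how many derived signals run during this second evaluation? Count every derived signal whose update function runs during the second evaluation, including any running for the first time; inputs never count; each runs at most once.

13 derived signals run: node1, node2, node6, node8, node10, node12, node13, node14, node16, node17, node18, node19, node20.

First demand of the output computes:
  node1 = mul(9, -2) = -18
  node2 = neg(-18) = 18
  node6 = min2(-2, 9) = -2
  node8 = max2(-2, -2) = -2
  node10 = mul(-2, -18) = 36
  node12 = add(-2, 36) = 34
  node13 = neg(18) = -18
  node14 = sub(34, -18) = 52
  node16 = neg(52) = -52
  node17 = neg(-52) = 52
  node18 = min2(-52, 52) = -52
  node19 = add(-2, -52) = -54
  node20 = sub(-54, 52) = -106

After the edit, cleaning proceeds:
  node1: a read changed (input1 9->-3) — executes, giving 6.
  node2: a read changed (node1 -18->6) — executes, giving -6.
  node6: a read changed (input1 9->-3) — executes, giving -3.
  node8: a read changed (node6 -2->-3) — executes, giving -2 — identical to its old value.
  node10: a read changed (node1 -18->6) — executes, giving -12.
  node12: a read changed (node10 36->-12) — executes, giving -14.
  node13: a read changed (node2 18->-6) — executes, giving 6.
  node14: a read changed (node12 34->-14; node13 -18->6) — executes, giving -20.
  node16: a read changed (node14 52->-20) — executes, giving 20.
  node17: a read changed (node16 -52->20) — executes, giving -20.
  node18: a read changed (node16 -52->20; node17 52->-20) — executes, giving -20.
  node19: a read changed (node18 -52->-20) — executes, giving -22.
  node20: a read changed (node19 -54->-22; node17 52->-20) — executes, giving -2.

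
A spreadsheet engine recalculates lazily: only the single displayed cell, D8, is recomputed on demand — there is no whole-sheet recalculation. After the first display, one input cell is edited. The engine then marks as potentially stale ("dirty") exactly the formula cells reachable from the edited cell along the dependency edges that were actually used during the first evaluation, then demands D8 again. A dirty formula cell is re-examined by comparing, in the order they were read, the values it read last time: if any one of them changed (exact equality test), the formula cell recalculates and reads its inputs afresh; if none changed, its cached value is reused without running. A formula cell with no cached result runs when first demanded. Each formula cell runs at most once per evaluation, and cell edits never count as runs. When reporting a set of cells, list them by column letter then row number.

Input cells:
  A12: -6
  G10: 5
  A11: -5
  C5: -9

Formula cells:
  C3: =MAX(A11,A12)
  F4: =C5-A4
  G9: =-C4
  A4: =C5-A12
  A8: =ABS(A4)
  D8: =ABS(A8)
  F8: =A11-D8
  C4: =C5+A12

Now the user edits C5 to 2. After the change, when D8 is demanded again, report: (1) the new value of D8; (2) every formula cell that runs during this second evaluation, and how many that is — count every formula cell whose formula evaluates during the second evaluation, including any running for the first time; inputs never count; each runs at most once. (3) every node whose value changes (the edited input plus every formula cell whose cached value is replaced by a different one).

First evaluation (everything demanded from the output):
  A4 = -9 - -6 = -3
  A8 = ABS(-3) = 3
  D8 = ABS(3) = 3

Propagation after the edit:
  A4: runs — C5 -9->2; result 8.
  A8: runs — A4 -3->8; result 8.
  D8: runs — A8 3->8; result 8.

New value of D8: 8.
Formula cells that run: A4, A8, D8 — 3 in total.
Values that change: A4, A8, C5, D8.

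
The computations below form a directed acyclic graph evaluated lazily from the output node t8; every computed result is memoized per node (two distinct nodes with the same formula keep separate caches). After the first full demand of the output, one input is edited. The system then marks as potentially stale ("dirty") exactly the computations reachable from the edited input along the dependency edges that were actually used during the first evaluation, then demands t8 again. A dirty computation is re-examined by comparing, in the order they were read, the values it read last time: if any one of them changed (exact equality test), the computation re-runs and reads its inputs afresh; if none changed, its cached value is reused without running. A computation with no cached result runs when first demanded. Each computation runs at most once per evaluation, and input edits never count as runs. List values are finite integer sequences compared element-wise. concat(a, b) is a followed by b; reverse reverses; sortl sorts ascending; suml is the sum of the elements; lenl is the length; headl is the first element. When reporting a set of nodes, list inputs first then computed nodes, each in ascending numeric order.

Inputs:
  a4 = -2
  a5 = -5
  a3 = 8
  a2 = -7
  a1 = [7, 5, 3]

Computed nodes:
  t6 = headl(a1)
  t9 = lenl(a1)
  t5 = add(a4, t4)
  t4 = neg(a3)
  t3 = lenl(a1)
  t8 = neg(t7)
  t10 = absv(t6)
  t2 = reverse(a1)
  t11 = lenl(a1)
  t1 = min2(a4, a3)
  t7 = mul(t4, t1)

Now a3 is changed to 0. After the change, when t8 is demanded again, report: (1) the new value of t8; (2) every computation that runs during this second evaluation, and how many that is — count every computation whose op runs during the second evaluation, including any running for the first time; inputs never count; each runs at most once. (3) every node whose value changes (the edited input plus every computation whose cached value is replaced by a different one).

Demanding t8 again yields 0.
4 computations run: t1, t4, t7, t8.
The nodes whose values change: a3, t4, t7, t8.

First demand of the output computes:
  t1 = min2(-2, 8) = -2
  t4 = neg(8) = -8
  t7 = mul(-8, -2) = 16
  t8 = neg(16) = -16

After the edit, cleaning proceeds:
  t1: a read changed (a3 8->0) — executes, giving -2 — identical to its old value.
  t4: a read changed (a3 8->0) — executes, giving 0.
  t7: a read changed (t4 -8->0) — executes, giving 0.
  t8: a read changed (t7 16->0) — executes, giving 0.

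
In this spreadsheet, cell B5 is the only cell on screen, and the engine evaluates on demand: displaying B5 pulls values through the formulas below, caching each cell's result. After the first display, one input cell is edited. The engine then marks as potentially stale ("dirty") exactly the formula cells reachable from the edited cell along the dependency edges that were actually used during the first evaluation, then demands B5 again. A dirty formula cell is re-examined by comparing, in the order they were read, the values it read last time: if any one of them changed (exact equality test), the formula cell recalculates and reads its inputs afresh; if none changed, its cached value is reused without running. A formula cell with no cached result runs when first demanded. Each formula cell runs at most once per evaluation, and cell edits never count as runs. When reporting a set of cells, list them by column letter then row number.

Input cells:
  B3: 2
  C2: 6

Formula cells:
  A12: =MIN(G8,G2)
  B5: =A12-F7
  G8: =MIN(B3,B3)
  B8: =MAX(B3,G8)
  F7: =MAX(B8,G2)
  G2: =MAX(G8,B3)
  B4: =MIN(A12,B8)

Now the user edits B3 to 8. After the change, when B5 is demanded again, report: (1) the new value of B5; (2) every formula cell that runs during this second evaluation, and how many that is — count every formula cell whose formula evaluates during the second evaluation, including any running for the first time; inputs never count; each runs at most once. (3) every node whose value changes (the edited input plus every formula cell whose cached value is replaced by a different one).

Initial pass — values computed on the first demand:
  G8 = MIN(2, 2) = 2
  B8 = MAX(2, 2) = 2
  G2 = MAX(2, 2) = 2
  A12 = MIN(2, 2) = 2
  F7 = MAX(2, 2) = 2
  B5 = 2 - 2 = 0

Second demand — change propagation:
  G8: re-runs because B3 2->8; B3 2->8; new result 8.
  B8: re-runs because B3 2->8; G8 2->8; new result 8.
  G2: re-runs because G8 2->8; B3 2->8; new result 8.
  A12: re-runs because G8 2->8; G2 2->8; new result 8.
  F7: re-runs because B8 2->8; G2 2->8; new result 8.
  B5: re-runs because A12 2->8; F7 2->8; new result 0 (unchanged).

B5 now evaluates to 0.
Run set: A12, B5, B8, F7, G2, G8 (6 run).
Changed values: A12, B3, B8, F7, G2, G8.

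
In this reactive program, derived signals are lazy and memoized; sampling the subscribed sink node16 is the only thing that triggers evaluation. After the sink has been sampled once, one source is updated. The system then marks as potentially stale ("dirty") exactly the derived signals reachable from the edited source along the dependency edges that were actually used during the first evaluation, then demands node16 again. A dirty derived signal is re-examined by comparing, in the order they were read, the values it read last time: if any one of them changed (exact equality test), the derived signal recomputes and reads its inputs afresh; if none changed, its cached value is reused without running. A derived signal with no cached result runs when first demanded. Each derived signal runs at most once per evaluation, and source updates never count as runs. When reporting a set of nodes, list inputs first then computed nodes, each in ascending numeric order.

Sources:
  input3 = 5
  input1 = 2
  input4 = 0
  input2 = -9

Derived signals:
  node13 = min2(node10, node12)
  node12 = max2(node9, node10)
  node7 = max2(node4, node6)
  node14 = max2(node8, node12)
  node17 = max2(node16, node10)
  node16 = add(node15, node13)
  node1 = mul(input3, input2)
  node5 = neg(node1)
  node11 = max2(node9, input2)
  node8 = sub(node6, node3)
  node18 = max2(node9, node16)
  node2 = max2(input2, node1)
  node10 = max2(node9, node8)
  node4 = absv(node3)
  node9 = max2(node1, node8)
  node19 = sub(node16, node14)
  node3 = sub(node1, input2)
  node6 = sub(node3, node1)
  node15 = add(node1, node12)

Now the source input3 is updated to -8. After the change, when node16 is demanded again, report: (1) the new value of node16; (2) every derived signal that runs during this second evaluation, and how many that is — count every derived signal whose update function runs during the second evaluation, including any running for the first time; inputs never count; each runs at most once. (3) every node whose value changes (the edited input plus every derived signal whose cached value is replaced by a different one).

Demanding node16 again yields 216.
10 derived signals run: node1, node3, node6, node8, node9, node10, node12, node13, node15, node16.
The nodes whose values change: input3, node1, node3, node8, node9, node10, node12, node13, node15, node16.

First demand of the output computes:
  node1 = mul(5, -9) = -45
  node3 = sub(-45, -9) = -36
  node6 = sub(-36, -45) = 9
  node8 = sub(9, -36) = 45
  node9 = max2(-45, 45) = 45
  node10 = max2(45, 45) = 45
  node12 = max2(45, 45) = 45
  node13 = min2(45, 45) = 45
  node15 = add(-45, 45) = 0
  node16 = add(0, 45) = 45

After the edit, cleaning proceeds:
  node1: a read changed (input3 5->-8) — executes, giving 72.
  node3: a read changed (node1 -45->72) — executes, giving 81.
  node6: a read changed (node3 -36->81; node1 -45->72) — executes, giving 9 — identical to its old value.
  node8: a read changed (node3 -36->81) — executes, giving -72.
  node9: a read changed (node1 -45->72; node8 45->-72) — executes, giving 72.
  node10: a read changed (node9 45->72; node8 45->-72) — executes, giving 72.
  node12: a read changed (node9 45->72; node10 45->72) — executes, giving 72.
  node13: a read changed (node10 45->72; node12 45->72) — executes, giving 72.
  node15: a read changed (node1 -45->72; node12 45->72) — executes, giving 144.
  node16: a read changed (node15 0->144; node13 45->72) — executes, giving 216.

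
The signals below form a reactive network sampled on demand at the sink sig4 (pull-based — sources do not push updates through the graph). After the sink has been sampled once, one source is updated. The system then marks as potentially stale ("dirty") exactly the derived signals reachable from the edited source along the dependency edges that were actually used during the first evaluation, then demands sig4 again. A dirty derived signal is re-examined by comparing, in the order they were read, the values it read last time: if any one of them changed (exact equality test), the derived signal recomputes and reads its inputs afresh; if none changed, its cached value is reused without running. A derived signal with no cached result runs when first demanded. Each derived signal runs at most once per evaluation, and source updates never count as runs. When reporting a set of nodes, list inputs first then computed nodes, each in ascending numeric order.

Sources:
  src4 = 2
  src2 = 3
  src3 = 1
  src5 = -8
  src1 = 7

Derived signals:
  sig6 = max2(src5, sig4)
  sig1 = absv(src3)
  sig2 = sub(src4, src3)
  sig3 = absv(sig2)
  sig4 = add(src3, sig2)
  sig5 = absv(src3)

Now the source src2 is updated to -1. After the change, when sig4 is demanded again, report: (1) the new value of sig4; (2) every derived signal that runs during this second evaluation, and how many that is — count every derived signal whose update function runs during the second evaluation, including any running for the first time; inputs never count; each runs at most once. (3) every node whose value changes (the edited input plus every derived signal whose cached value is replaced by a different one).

Initial pass — values computed on the first demand:
  sig2 = sub(2, 1) = 1
  sig4 = add(1, 1) = 2

Second demand — change propagation:
  no demanded computation ever read src2, so the edit dirties nothing and nothing runs.

The important point: nothing the output needs ever reads src2, so the edit is invisible to it.

sig4 now evaluates to 2.
Run set: none (0 run).
Changed values: src2.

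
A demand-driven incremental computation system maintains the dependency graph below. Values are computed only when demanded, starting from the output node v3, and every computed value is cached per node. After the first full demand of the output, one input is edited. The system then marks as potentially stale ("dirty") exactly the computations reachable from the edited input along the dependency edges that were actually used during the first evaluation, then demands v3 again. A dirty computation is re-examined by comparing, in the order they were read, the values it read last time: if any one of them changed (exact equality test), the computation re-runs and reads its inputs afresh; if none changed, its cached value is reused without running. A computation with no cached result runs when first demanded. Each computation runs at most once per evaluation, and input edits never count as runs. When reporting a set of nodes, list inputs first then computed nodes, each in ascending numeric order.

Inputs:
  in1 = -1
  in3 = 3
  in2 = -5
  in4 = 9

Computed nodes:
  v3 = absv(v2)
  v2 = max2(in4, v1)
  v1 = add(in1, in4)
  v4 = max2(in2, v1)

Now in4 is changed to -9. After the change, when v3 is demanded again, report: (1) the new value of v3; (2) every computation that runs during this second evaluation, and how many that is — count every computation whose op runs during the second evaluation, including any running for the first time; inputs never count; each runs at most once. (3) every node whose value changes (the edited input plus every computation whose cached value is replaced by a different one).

First evaluation (everything demanded from the output):
  v1 = add(-1, 9) = 8
  v2 = max2(9, 8) = 9
  v3 = absv(9) = 9

Propagation after the edit:
  v1: runs — in4 9->-9; result -10.
  v2: runs — in4 9->-9; v1 8->-10; result -9.
  v3: runs — v2 9->-9; result 9 (same value as before).

New value of v3: 9.
Computations that run: v1, v2, v3 — 3 in total.
Values that change: in4, v1, v2.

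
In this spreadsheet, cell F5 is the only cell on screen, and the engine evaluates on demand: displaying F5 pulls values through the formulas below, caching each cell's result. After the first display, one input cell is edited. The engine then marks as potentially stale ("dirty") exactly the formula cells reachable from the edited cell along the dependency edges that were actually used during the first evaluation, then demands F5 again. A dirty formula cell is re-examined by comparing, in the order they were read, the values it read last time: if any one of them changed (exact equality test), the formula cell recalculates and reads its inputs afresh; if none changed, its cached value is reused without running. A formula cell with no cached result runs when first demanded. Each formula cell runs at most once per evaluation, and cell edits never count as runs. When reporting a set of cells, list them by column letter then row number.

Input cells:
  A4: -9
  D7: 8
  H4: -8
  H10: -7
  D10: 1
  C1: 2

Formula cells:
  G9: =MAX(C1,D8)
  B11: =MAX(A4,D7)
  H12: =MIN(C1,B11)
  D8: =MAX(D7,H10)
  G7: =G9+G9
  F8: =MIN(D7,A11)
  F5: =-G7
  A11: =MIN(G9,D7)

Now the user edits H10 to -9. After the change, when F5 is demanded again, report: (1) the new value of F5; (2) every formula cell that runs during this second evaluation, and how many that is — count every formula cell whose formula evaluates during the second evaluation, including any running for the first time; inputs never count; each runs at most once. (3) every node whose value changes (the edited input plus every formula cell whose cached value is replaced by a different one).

Initial pass — values computed on the first demand:
  D8 = MAX(8, -7) = 8
  G9 = MAX(2, 8) = 8
  G7 = 8 + 8 = 16
  F5 = -(16) = -16

Second demand — change propagation:
  D8: re-runs because H10 -7->-9; new result 8 (unchanged).
  G9: re-examined; everything it read last time is the same (C1 unchanged, D8 unchanged) — cache 8 kept, no run.
  G7: re-examined; everything it read last time is the same (G9 unchanged, G9 unchanged) — cache 16 kept, no run.
  F5: re-examined; everything it read last time is the same (G7 unchanged) — cache -16 kept, no run.

The important point: D8 recomputes to an identical value, and the output ends up unchanged.

F5 now evaluates to -16.
Run set: D8 (1 run).
Changed values: H10.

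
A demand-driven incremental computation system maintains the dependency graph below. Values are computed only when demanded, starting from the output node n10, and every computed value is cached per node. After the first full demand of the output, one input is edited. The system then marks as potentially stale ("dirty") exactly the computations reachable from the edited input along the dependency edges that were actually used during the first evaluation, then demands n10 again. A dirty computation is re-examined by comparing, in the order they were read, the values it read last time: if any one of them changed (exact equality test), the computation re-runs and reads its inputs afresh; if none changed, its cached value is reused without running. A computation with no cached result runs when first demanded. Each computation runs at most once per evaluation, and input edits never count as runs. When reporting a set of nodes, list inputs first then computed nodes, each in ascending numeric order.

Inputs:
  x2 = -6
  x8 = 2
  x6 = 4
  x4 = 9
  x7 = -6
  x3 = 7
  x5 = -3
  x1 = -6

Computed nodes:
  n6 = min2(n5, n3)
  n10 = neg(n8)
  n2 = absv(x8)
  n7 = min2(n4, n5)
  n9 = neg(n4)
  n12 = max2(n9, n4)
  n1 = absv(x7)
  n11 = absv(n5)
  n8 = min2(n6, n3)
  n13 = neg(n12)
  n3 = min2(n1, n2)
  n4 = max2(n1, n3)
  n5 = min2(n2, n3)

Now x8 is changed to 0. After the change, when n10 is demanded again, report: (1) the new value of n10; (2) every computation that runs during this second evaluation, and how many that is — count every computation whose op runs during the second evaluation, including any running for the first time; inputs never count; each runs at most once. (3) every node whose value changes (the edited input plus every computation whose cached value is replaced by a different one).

New value of n10: 0.
Computations that run: n2, n3, n5, n6, n8, n10 — 6 in total.
Values that change: x8, n2, n3, n5, n6, n8, n10.

First evaluation (everything demanded from the output):
  n1 = absv(-6) = 6
  n2 = absv(2) = 2
  n3 = min2(6, 2) = 2
  n5 = min2(2, 2) = 2
  n6 = min2(2, 2) = 2
  n8 = min2(2, 2) = 2
  n10 = neg(2) = -2

Propagation after the edit:
  n2: runs — x8 2->0; result 0.
  n3: runs — n2 2->0; result 0.
  n5: runs — n2 2->0; n3 2->0; result 0.
  n6: runs — n5 2->0; n3 2->0; result 0.
  n8: runs — n6 2->0; n3 2->0; result 0.
  n10: runs — n8 2->0; result 0.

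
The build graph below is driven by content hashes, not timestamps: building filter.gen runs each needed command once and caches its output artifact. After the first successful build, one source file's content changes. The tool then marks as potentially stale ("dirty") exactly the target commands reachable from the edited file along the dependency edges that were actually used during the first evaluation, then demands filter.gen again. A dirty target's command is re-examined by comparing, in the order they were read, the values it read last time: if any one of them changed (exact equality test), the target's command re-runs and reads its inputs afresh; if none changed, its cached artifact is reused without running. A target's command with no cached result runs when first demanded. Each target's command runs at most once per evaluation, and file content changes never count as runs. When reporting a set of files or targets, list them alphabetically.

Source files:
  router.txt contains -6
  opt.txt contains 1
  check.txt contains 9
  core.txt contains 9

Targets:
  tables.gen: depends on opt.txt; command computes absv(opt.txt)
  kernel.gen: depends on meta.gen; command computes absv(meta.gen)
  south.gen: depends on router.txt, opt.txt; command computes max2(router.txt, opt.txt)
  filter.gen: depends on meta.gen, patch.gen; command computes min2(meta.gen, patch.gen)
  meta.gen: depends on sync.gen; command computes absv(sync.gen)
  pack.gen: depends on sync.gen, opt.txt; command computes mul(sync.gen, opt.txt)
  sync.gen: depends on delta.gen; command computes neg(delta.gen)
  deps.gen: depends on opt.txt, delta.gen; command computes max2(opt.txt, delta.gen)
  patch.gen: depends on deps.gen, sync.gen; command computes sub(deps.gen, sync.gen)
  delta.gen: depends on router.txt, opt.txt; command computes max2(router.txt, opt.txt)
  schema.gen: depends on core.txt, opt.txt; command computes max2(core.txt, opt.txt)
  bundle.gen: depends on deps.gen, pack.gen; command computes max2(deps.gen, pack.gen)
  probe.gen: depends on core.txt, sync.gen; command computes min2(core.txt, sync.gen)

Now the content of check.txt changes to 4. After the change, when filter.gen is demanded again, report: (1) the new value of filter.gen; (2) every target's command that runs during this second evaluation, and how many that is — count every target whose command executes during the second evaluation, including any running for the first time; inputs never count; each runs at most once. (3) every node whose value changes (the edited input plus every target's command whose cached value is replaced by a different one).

Initial pass — values computed on the first demand:
  delta.gen = max2(-6, 1) = 1
  deps.gen = max2(1, 1) = 1
  sync.gen = neg(1) = -1
  meta.gen = absv(-1) = 1
  patch.gen = sub(1, -1) = 2
  filter.gen = min2(1, 2) = 1

Second demand — change propagation:
  no demanded computation ever read check.txt, so the edit dirties nothing and nothing runs.

The important point: nothing the output needs ever reads check.txt, so the edit is invisible to it.

filter.gen now evaluates to 1.
Run set: none (0 run).
Changed values: check.txt.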